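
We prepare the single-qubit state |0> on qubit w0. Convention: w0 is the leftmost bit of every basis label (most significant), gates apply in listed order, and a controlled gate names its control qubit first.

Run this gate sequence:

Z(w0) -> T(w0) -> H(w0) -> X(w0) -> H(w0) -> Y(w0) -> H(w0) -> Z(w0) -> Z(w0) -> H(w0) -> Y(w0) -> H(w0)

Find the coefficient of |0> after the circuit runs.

|0> carries amplitude sqrt(2)/2 in the final state. Key observation: gates 5-12 undo each other exactly, leaving only the rest of the circuit to track.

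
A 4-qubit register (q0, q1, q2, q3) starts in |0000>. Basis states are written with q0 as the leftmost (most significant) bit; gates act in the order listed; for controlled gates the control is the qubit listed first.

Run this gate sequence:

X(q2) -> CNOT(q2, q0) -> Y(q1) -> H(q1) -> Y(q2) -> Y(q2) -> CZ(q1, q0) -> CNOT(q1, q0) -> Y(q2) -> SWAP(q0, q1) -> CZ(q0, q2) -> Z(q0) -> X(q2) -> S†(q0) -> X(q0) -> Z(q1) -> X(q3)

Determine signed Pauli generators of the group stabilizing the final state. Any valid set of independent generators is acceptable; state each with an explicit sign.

One valid set of independent stabilizer generators is +XYII, +ZZII, -IIZI, -IIIZ (any independent generating set of the same group is equally correct).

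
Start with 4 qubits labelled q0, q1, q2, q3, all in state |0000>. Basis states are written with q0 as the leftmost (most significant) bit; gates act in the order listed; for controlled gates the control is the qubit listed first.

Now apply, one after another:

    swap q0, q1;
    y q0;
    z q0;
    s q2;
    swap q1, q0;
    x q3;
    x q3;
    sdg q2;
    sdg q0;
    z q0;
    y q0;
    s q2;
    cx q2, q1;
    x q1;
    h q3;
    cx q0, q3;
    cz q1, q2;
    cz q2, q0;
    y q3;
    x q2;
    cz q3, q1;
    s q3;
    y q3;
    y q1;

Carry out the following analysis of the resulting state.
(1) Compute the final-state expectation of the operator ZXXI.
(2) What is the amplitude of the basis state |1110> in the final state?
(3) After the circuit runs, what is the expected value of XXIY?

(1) In the final state, ZXXI has expectation 0.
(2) |1110> carries amplitude -sqrt(2)/2 in the final state.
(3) The expectation value of XXIY is 0.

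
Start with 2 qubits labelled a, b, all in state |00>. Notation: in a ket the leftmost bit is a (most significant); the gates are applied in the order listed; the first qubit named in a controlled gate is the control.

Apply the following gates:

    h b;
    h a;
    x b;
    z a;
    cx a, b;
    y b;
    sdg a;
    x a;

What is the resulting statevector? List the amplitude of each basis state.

The final amplitudes are 1/2 on |00>, -1/2 on |01>, -I/2 on |10>, I/2 on |11>.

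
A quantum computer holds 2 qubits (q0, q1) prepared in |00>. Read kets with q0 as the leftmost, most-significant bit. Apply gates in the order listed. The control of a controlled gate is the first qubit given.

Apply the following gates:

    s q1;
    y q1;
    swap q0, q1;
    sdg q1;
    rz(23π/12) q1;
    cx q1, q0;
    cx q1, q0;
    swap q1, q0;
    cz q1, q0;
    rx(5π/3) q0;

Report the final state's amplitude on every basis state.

The final amplitudes are 0 on |00>, sqrt(3)*exp(13*I*pi/24)/2 on |01>, 0 on |10>, -exp(I*pi/24)/2 on |11>.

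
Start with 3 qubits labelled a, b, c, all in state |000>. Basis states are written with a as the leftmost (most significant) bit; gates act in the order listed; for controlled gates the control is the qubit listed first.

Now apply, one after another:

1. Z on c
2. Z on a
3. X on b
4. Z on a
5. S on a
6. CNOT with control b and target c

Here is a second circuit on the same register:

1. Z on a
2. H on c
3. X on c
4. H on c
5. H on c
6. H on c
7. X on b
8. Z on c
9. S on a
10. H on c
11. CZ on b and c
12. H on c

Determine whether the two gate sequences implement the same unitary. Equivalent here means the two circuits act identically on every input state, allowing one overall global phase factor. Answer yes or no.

No — the two circuits implement different unitaries, even allowing a global phase.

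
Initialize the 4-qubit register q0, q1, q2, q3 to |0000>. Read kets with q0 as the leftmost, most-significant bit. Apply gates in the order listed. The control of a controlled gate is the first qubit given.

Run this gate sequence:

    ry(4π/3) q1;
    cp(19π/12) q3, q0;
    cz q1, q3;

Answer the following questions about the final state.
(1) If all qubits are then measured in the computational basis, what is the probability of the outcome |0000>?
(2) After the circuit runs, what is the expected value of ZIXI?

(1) A full measurement returns |0000> with probability 1/4.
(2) The expectation value of ZIXI is 0.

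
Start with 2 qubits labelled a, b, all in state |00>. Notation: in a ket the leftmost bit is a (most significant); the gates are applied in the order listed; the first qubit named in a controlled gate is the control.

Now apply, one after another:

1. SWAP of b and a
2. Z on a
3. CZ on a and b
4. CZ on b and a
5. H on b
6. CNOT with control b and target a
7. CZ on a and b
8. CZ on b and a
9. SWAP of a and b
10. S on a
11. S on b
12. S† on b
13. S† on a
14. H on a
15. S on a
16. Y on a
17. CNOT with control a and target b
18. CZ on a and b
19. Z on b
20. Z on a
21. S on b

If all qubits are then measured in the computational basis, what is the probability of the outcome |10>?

Outcome |10> occurs with probability 1/4. Key observation: the block from step 10 through step 13 cancels to the identity and can be dropped.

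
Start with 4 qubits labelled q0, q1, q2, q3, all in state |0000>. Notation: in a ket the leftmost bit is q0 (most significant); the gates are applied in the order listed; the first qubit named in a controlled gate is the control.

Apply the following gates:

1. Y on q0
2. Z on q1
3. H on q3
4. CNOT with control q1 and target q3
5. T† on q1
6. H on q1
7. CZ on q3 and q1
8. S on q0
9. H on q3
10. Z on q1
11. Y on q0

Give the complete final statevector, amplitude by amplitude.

After the circuit, the state carries amplitude sqrt(2)*I/2 on |0000>, -sqrt(2)*I/2 on |0101>, and 0 on every other basis state.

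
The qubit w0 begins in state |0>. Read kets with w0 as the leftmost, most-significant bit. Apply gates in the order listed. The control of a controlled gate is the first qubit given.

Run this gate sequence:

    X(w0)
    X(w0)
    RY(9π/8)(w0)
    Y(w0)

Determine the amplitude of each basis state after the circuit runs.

The final amplitudes are -I*cos(pi/16) on |0>, -I*sin(pi/16) on |1>. Key observation: gates 1-2 undo each other exactly, leaving only the rest of the circuit to track.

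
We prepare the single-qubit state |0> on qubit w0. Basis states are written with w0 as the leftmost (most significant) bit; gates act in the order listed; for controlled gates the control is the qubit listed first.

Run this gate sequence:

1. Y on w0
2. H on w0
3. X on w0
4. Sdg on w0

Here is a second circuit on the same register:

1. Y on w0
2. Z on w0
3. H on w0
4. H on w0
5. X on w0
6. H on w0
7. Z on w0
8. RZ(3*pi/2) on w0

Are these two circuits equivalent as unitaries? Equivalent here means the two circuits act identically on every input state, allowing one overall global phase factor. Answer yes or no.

Yes, they are equivalent — the unitaries differ by at most a global phase.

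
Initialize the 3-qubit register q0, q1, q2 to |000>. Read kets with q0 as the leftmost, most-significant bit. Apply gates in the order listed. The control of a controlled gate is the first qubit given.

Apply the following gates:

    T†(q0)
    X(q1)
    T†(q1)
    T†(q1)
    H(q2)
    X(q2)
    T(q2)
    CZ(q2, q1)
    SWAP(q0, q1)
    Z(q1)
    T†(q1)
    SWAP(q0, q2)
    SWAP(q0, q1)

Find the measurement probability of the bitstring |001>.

Outcome |001> occurs with probability 1/2.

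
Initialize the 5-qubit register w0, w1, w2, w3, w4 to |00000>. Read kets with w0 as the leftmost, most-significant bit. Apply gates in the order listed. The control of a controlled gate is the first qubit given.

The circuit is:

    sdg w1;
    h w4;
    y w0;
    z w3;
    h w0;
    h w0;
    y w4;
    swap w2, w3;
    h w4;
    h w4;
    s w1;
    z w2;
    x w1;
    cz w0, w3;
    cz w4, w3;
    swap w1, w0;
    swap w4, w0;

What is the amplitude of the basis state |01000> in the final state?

|01000> carries amplitude 0 in the final state. Key observation: the block from step 9 through step 10 cancels to the identity and can be dropped.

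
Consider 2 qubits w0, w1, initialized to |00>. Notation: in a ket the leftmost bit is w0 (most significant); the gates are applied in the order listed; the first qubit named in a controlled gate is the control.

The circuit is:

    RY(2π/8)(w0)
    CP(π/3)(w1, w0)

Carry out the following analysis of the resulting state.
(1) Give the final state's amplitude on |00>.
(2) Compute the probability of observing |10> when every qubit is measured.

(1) |00> carries amplitude sqrt(sqrt(2) + 2)/2 in the final state.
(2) The probability of measuring |10> is 1/2 - sqrt(2)/4.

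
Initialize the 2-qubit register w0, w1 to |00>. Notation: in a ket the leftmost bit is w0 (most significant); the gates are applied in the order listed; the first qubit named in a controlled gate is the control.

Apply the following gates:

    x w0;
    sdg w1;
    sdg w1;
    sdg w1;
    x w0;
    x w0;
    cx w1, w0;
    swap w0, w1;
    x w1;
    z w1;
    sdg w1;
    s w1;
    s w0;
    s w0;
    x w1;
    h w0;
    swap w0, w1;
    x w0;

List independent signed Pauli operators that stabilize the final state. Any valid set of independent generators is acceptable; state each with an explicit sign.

The final state is stabilized by the group generated by +IX, +ZI; other independent generating sets are equally valid.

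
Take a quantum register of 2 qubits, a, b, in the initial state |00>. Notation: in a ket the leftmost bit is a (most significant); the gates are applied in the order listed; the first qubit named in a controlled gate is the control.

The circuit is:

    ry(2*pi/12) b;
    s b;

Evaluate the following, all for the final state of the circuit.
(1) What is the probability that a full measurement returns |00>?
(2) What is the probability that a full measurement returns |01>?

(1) The probability of measuring |00> is sqrt(3)/4 + 1/2.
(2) The probability of measuring |01> is 1/2 - sqrt(3)/4.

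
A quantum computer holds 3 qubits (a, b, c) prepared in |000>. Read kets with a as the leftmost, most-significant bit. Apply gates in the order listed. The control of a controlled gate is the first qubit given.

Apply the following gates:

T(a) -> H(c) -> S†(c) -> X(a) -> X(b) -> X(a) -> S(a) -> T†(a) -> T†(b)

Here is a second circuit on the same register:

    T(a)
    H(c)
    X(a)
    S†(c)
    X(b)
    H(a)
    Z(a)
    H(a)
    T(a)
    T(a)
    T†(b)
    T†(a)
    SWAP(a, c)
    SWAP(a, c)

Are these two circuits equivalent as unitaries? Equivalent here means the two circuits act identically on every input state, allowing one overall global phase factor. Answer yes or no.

Yes — the two circuits implement the same unitary up to a global phase.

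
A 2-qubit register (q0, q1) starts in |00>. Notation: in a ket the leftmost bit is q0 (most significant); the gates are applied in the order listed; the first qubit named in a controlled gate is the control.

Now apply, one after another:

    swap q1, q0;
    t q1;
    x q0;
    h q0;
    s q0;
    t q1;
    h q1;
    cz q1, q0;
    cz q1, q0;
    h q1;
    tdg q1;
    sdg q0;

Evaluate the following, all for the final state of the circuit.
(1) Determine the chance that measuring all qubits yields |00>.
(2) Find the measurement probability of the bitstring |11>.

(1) Outcome |00> occurs with probability 1/2. Key observation: the block from step 5 through step 12 cancels to the identity and can be dropped.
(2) A full measurement returns |11> with probability 0.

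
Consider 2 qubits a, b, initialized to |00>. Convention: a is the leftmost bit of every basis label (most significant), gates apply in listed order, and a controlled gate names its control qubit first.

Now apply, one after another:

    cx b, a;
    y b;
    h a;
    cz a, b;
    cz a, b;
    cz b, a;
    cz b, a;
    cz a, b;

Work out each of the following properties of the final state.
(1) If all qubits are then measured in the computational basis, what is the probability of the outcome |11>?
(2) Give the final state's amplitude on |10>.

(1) The probability of measuring |11> is 1/2. Key observation: gates 5-8 undo each other exactly, leaving only the rest of the circuit to track.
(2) The final state's coefficient on |10> equals 0.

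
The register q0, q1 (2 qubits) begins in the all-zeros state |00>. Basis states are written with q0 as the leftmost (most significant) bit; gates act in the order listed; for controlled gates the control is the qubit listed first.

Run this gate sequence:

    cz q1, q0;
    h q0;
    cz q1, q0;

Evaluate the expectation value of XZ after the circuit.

In the final state, XZ has expectation 1.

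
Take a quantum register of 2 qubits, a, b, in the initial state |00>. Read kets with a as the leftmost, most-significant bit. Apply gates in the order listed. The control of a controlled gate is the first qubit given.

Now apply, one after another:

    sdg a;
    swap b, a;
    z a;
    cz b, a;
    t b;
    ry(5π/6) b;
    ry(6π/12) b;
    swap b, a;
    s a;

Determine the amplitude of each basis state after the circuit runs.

The final amplitudes are -1/2 on |00>, 0 on |01>, sqrt(3)*I/2 on |10>, 0 on |11>.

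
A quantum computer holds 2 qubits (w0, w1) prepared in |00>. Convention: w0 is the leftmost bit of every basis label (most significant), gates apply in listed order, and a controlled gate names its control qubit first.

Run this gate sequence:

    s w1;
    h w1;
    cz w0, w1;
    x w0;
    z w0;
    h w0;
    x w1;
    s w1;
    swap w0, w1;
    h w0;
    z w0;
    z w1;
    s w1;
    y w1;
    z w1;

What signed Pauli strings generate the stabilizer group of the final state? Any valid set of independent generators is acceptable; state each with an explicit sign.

The stabilizer group can be generated by +YI, -IY, among other valid generating sets.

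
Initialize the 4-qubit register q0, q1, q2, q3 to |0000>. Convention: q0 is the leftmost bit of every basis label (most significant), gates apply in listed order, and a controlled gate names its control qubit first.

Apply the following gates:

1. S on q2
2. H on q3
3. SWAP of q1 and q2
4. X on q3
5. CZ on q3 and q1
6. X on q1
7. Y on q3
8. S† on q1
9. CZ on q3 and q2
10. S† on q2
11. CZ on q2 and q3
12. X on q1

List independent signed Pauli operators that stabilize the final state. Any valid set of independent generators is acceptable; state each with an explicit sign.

The final state is stabilized by the group generated by -IIIX, +ZIII, +IZII, +IIZI; other independent generating sets are equally valid.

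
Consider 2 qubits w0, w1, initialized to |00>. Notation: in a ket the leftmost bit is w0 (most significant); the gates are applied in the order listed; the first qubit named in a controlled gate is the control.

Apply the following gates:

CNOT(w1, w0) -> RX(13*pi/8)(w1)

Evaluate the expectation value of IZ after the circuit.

The observable IZ averages to sqrt(2 - sqrt(2))/2.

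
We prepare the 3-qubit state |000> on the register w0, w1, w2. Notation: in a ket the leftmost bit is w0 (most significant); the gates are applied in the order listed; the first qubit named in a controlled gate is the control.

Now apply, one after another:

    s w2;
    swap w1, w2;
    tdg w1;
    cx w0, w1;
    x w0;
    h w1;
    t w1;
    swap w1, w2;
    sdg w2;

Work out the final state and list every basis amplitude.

After the circuit, the state carries amplitude sqrt(2)/2 on |100>, -sqrt(2)*exp(3*I*pi/4)/2 on |101>, and 0 on every other basis state.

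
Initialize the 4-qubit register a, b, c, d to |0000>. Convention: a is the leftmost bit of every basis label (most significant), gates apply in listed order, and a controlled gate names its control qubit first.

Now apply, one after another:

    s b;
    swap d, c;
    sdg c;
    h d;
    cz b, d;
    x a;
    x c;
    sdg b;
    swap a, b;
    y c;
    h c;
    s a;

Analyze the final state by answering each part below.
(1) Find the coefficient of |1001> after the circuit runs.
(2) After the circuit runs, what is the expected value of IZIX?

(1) |1001> carries amplitude 0 in the final state.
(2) The observable IZIX averages to -1.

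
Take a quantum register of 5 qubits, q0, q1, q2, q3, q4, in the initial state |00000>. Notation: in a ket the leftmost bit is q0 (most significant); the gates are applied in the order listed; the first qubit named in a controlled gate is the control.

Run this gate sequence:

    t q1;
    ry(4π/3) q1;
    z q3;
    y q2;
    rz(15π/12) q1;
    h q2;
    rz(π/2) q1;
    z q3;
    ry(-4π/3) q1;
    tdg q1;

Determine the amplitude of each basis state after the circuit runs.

After the circuit, the state carries amplitude sqrt(2)*(-3 - exp(I*pi/4))*exp(3*I*pi/8)/8 on |00000>, sqrt(2)*(3 + exp(I*pi/4))*exp(3*I*pi/8)/8 on |00100>, sqrt(6)*(1 - exp(I*pi/4))*exp(I*pi/8)/8 on |01000>, sqrt(6)*(-1 + exp(I*pi/4))*exp(I*pi/8)/8 on |01100>, and 0 on every other basis state.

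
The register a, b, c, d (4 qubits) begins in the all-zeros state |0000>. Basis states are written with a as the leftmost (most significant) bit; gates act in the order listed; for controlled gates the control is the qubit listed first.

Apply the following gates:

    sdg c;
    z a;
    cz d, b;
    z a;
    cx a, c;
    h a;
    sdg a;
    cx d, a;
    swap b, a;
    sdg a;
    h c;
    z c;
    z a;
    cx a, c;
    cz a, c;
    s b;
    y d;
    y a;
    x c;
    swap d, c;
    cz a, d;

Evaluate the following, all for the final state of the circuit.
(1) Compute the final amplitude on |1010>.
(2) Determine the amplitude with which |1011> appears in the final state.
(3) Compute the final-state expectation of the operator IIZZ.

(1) The amplitude on |1010> is 1/2.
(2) |1011> carries amplitude 1/2 in the final state.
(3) In the final state, IIZZ has expectation 0.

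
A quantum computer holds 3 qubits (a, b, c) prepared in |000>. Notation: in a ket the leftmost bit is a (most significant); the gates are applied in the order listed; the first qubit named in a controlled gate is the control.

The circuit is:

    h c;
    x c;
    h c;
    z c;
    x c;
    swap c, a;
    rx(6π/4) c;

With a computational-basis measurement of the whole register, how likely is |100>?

Outcome |100> occurs with probability 1/2. Key observation: steps 1-4 multiply out to the identity, so the circuit reduces to the remaining gates.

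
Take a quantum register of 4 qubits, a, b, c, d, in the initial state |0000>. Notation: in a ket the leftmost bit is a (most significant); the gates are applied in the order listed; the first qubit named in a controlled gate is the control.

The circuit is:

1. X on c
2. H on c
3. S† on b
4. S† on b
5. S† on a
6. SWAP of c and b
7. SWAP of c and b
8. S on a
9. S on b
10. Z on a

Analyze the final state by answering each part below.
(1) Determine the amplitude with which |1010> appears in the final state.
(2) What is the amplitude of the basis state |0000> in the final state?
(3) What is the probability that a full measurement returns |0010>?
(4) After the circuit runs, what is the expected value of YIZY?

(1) |1010> carries amplitude 0 in the final state. Key observation: steps 4-9 multiply out to the identity, so the circuit reduces to the remaining gates.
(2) The final state's coefficient on |0000> equals sqrt(2)/2.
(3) A full measurement returns |0010> with probability 1/2.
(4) In the final state, YIZY has expectation 0.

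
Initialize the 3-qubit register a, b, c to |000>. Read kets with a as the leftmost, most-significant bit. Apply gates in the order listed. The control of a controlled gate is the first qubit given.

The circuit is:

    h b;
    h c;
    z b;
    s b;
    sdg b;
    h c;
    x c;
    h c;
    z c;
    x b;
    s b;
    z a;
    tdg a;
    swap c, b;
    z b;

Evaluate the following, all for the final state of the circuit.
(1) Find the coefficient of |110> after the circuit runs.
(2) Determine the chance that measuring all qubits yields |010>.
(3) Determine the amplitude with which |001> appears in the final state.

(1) The amplitude on |110> is 0. Key observation: the block from step 6 through step 9 cancels to the identity and can be dropped.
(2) A full measurement returns |010> with probability 1/4.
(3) |001> carries amplitude I/2 in the final state.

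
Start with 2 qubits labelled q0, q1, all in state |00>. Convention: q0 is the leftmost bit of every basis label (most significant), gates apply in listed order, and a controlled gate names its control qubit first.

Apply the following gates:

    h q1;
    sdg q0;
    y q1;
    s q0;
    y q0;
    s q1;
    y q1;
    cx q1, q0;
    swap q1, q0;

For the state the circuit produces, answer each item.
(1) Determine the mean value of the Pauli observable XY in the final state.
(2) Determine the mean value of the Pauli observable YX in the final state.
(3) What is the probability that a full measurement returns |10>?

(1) The expectation value of XY is 1.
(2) In the final state, YX has expectation -1.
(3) Outcome |10> occurs with probability 1/2.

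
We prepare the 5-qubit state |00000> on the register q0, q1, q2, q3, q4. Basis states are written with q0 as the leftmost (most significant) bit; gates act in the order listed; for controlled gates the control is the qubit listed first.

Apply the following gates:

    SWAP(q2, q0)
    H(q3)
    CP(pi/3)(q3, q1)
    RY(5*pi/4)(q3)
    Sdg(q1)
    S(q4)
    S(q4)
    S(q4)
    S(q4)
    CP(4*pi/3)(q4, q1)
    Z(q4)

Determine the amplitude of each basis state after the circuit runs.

The resulting statevector has amplitude sqrt(2)*(-sqrt(sqrt(2) + 2) - sqrt(2 - sqrt(2)))/4 on |00000>, sqrt(2)*(-sqrt(2 - sqrt(2)) + sqrt(sqrt(2) + 2))/4 on |00010>, and 0 on every other basis state. Key observation: gates 6-9 undo each other exactly, leaving only the rest of the circuit to track.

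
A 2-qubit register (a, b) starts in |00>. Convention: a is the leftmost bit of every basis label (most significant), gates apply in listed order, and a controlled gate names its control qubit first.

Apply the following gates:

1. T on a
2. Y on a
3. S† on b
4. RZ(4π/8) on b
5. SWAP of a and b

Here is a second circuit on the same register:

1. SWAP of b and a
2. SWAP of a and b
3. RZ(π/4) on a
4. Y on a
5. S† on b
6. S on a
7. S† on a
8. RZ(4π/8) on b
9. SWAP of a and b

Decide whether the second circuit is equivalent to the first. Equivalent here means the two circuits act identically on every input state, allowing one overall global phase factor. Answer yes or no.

Yes: on every input state the two circuits agree up to one overall phase factor.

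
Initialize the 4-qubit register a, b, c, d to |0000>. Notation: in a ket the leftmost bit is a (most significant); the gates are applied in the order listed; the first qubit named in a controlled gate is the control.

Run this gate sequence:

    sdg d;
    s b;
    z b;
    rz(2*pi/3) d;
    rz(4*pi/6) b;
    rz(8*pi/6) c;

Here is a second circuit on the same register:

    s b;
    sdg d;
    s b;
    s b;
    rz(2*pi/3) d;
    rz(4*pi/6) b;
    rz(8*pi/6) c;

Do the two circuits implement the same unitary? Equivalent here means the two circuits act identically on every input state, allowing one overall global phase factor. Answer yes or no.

Yes — the two circuits implement the same unitary up to a global phase.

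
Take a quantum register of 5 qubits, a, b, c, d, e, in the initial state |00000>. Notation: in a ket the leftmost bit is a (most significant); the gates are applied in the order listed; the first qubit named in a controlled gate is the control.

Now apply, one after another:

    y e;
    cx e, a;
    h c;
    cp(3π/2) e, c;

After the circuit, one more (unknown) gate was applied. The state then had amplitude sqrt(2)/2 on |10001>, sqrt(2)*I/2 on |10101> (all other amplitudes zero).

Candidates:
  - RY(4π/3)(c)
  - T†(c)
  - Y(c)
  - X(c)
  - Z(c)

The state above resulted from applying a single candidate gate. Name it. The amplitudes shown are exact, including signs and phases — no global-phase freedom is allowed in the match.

The unique candidate consistent with the amplitudes is X(c).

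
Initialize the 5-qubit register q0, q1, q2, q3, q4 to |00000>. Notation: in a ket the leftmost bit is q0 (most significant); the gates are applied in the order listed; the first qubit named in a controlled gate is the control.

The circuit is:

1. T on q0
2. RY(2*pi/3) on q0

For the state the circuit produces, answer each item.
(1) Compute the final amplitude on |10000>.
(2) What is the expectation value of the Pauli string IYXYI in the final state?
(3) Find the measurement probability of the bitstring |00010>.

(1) |10000> carries amplitude sqrt(3)/2 in the final state.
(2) The observable IYXYI averages to 0.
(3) Outcome |00010> occurs with probability 0.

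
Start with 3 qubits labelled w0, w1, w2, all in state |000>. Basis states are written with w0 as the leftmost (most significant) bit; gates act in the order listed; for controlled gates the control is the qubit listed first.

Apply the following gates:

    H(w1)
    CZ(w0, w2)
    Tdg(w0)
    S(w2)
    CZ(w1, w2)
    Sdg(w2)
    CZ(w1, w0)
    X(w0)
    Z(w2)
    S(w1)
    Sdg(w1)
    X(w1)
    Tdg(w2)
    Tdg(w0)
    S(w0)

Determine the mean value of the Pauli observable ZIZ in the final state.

In the final state, ZIZ has expectation -1.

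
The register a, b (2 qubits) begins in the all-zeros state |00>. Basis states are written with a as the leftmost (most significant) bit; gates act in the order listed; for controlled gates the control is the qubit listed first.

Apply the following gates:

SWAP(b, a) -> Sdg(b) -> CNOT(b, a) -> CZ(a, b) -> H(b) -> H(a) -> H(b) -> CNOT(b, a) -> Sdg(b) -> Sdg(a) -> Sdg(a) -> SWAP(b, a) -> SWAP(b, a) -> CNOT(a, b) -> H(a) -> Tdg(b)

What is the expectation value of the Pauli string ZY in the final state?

The observable ZY averages to sqrt(2)/2. Key observation: steps 12-13 multiply out to the identity, so the circuit reduces to the remaining gates.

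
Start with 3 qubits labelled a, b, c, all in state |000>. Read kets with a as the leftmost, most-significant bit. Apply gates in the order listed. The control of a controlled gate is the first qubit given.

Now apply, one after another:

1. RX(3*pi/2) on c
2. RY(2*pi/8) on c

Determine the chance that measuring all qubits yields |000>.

A full measurement returns |000> with probability 1/2.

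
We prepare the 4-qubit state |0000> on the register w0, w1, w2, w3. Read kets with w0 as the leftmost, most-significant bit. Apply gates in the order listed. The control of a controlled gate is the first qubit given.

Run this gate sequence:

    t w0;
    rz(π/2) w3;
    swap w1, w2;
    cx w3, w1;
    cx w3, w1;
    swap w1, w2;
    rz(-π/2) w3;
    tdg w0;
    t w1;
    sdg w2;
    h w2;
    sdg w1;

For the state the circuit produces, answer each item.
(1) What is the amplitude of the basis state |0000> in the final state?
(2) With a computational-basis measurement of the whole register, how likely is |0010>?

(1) The final state's coefficient on |0000> equals sqrt(2)/2. Key observation: gates 1-8 undo each other exactly, leaving only the rest of the circuit to track.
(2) Outcome |0010> occurs with probability 1/2.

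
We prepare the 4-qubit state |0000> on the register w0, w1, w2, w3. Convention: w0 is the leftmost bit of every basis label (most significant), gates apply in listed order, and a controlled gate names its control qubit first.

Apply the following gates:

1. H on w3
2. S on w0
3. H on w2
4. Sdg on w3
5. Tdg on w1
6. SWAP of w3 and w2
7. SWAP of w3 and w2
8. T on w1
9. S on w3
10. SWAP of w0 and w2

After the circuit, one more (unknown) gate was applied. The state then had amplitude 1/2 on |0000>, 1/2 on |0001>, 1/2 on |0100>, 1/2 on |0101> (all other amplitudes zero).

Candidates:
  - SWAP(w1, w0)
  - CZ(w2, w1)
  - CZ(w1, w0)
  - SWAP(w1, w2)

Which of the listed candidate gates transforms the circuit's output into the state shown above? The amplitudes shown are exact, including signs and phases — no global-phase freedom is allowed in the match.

The unique candidate consistent with the amplitudes is SWAP(w1, w0). Key observation: gates 4-9 undo each other exactly, leaving only the rest of the circuit to track.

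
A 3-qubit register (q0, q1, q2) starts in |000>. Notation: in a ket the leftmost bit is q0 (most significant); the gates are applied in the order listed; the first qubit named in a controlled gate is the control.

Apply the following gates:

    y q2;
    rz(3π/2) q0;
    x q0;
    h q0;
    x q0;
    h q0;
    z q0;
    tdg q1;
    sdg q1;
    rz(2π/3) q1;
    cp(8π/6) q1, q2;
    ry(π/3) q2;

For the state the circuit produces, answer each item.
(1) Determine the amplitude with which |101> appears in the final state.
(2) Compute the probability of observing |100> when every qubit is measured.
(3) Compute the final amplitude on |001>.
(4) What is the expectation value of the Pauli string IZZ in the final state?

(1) The final state's coefficient on |101> equals -sqrt(3)*exp(5*I*pi/12)/2. Key observation: gates 4-7 undo each other exactly, leaving only the rest of the circuit to track.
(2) Outcome |100> occurs with probability 1/4.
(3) The final state's coefficient on |001> equals 0.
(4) The expectation value of IZZ is -1/2.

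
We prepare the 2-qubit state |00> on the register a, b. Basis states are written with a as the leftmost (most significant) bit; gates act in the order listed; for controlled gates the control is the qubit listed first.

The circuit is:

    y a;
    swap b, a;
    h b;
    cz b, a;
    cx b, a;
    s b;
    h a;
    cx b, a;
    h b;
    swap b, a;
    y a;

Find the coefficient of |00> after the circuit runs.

The amplitude on |00> is sqrt(2)*(1 - I)/4.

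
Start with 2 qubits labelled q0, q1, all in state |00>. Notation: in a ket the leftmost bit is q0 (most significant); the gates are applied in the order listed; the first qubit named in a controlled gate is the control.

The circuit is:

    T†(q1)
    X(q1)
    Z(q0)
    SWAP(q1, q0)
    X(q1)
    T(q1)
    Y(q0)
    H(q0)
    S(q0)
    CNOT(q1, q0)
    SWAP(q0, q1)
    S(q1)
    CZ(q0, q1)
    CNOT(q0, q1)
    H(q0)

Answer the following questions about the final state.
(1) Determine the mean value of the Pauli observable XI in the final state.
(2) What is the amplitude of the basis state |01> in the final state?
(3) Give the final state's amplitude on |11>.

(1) The observable XI averages to -1.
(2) The final state's coefficient on |01> equals exp(I*pi/4)/2.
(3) The amplitude on |11> is -exp(I*pi/4)/2.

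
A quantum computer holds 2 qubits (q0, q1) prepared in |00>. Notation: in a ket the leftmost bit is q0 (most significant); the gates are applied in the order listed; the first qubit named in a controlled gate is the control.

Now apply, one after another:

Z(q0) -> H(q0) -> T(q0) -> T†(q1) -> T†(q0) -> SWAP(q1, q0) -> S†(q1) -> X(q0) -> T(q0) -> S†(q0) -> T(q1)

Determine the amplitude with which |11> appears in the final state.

The final state's coefficient on |11> equals -sqrt(2)*I/2.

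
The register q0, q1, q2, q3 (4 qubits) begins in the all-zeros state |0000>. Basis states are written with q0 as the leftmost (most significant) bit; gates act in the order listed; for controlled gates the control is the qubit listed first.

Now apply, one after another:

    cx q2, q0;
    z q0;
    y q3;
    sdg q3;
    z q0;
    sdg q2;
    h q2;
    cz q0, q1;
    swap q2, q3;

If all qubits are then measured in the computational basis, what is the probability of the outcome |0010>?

The probability of measuring |0010> is 1/2.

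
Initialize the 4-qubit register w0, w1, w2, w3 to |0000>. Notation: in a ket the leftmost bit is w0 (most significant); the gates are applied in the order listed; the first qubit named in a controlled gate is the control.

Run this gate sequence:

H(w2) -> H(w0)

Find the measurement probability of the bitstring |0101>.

The probability of measuring |0101> is 0.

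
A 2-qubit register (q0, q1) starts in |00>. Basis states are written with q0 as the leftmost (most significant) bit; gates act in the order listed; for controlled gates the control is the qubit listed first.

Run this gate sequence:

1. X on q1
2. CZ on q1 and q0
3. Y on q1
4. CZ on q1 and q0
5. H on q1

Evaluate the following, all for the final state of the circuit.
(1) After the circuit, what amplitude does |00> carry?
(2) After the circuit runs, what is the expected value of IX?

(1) The final state's coefficient on |00> equals -sqrt(2)*I/2.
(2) In the final state, IX has expectation 1.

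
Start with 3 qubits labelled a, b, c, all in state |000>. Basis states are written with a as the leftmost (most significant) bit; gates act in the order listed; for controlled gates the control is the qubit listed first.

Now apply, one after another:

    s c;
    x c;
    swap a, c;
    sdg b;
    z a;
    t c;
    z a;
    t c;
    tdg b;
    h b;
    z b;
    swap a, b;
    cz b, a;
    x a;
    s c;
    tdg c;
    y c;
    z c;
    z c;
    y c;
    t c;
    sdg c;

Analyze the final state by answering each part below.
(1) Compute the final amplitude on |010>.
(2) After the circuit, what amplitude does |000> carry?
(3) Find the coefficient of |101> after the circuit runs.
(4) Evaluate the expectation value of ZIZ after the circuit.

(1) The amplitude on |010> is sqrt(2)/2. Key observation: steps 15-22 multiply out to the identity, so the circuit reduces to the remaining gates.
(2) The final state's coefficient on |000> equals 0.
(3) The amplitude on |101> is 0.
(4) The expectation value of ZIZ is 0.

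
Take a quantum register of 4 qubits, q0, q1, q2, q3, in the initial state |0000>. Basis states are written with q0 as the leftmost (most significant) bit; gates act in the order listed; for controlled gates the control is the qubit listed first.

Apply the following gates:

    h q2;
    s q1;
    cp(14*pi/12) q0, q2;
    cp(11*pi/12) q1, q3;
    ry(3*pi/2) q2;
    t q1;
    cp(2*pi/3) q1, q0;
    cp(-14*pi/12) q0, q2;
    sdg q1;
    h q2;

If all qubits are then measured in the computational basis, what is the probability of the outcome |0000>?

A full measurement returns |0000> with probability 1/2.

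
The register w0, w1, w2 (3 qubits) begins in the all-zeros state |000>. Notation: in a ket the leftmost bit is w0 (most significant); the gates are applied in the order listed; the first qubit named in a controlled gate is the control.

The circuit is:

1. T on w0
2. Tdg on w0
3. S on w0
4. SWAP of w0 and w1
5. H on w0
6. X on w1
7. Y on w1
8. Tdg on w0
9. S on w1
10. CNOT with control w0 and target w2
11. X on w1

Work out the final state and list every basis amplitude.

The final amplitudes are -sqrt(2)*I/2 on |010>, -sqrt(2)*exp(I*pi/4)/2 on |111>, and 0 on every other basis state.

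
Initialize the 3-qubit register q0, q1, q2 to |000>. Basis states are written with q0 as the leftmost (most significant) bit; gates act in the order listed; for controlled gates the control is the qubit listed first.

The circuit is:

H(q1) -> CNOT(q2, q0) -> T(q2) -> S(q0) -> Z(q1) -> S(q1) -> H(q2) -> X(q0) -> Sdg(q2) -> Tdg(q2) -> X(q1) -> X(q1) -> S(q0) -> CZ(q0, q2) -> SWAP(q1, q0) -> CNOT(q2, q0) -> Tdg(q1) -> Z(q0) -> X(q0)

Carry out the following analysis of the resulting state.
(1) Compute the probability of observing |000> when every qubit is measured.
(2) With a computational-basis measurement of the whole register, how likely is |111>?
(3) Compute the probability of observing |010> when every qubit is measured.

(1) A full measurement returns |000> with probability 0.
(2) A full measurement returns |111> with probability 1/4.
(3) A full measurement returns |010> with probability 1/4.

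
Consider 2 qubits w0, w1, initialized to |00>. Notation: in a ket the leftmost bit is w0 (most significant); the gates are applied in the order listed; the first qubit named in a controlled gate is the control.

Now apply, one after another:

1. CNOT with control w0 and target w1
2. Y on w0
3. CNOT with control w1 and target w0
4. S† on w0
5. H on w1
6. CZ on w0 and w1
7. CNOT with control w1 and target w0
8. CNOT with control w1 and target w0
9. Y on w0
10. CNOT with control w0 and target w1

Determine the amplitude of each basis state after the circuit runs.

The final amplitudes are -sqrt(2)*I/2 on |00>, sqrt(2)*I/2 on |01>, 0 on |10>, 0 on |11>.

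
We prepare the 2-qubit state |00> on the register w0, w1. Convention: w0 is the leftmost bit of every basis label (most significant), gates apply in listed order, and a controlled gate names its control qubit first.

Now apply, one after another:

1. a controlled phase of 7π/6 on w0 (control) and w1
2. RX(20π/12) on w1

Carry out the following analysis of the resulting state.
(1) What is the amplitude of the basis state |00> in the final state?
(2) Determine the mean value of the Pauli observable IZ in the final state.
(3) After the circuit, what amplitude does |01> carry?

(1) |00> carries amplitude -sqrt(3)/2 in the final state.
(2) The expectation value of IZ is 1/2.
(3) |01> carries amplitude -I/2 in the final state.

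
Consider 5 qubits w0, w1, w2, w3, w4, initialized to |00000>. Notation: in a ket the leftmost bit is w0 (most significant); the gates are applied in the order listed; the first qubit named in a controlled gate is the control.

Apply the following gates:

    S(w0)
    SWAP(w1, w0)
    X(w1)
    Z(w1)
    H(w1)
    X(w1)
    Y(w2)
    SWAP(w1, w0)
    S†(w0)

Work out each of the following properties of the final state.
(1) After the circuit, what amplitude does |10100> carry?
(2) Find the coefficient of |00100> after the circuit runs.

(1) The amplitude on |10100> is -sqrt(2)/2.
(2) The amplitude on |00100> is sqrt(2)*I/2.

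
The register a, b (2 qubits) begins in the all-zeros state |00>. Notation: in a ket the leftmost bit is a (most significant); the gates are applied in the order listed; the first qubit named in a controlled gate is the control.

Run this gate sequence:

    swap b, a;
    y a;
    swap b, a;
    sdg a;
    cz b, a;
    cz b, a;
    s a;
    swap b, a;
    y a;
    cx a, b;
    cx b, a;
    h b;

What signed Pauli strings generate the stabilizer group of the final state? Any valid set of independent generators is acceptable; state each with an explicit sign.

The final state is stabilized by the group generated by +IX, +ZI; other independent generating sets are equally valid. Key observation: steps 2-9 multiply out to the identity, so the circuit reduces to the remaining gates.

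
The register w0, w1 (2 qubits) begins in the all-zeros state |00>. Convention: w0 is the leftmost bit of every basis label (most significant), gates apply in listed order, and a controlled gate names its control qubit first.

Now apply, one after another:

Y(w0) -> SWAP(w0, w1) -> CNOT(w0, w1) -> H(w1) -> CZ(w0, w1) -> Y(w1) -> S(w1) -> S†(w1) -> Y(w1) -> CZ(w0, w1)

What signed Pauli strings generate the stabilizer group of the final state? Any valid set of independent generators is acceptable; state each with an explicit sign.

One valid set of independent stabilizer generators is -IX, +ZI (any independent generating set of the same group is equally correct). Key observation: steps 5-10 multiply out to the identity, so the circuit reduces to the remaining gates.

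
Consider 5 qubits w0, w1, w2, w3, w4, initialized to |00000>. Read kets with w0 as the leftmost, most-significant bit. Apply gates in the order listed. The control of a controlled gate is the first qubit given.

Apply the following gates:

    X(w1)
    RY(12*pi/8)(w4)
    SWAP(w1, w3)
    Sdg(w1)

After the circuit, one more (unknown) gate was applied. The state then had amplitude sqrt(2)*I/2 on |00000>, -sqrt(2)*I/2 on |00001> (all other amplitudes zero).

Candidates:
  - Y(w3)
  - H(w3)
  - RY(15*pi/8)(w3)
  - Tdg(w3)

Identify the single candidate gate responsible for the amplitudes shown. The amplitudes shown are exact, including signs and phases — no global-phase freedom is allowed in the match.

It was Y(w3) that produced the state shown.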